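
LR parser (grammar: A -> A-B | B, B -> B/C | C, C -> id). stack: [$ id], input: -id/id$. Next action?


'id' on top is the handle for C -> id
Action: reduce (C -> id)


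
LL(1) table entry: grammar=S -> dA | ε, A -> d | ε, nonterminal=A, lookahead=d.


For [A, d]: 'd' ∈ FIRST(d)
Entry: A -> d


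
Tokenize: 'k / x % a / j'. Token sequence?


Scan left to right, longest-match per lexeme
Tokens: ID(k), OP(/), ID(x), OP(%), ID(a), OP(/), ID(j)


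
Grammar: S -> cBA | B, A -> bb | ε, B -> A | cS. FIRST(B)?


Per alternative of B: FIRST(A) = {b, ε}; FIRST(cS) = {c}
FIRST(B) = {b, c, ε}


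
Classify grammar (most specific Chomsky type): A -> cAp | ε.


Single nonterminal LHS, but c^n p^n is not regular
Classification: Type 2 (Context-Free)


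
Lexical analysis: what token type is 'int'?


Pattern: reserved word
Type: KEYWORD


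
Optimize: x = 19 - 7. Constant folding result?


19 - 7 = 12 at compile time
Optimized: x = 12


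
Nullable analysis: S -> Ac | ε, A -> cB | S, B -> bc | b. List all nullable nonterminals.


A nonterminal is nullable iff some alternative derives ε (directly, or every symbol in it is nullable)
Nullable: {A, S}


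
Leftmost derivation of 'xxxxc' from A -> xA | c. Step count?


Derivation: A => xA => xxA => xxxA => xxxxA => xxxxc
Steps: 5


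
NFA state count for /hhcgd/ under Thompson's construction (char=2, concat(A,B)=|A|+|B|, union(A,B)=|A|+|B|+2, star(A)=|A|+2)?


Syntax tree has 5 char leaf(s), 0 union(s), 0 star(s)
chars contribute 5×2 = 10; each union adds +2; each star adds +2
Total: 10 + 0 + 0 = 10 states


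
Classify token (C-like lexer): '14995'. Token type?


Pattern: digits only
Type: INTEGER_LITERAL


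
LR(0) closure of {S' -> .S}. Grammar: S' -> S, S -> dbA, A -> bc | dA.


Start: S' -> .S
For each item with dot before a nonterminal B, add B -> .γ for every B-production
Closure: [S' -> .S, S -> .dbA]


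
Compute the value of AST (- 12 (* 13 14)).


Evaluate inner: (* 13 14) = 182
Evaluate root: (- 12 182) = -170
Result: -170


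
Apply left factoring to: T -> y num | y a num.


Common prefix: 'y'
Factored: T -> y T', T' -> num | a num


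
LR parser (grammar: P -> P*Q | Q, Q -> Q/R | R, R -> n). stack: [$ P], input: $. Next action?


start symbol P on stack, input exhausted
Action: accept


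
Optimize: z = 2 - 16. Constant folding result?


2 - 16 = -14 at compile time
Optimized: z = -14


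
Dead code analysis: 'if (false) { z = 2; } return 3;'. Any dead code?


condition is constant false, so the whole block is unreachable
Dead: 'if (false) { z = 2; }'


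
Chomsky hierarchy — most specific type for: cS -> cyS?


LHS has context (more than one symbol) and |LHS| ≤ |RHS|
Classification: Type 1 (Context-Sensitive)


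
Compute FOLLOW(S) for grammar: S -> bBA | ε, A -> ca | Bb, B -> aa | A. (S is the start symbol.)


$ ∈ FOLLOW(S). For each A -> αBβ: add FIRST(β)\{ε} to FOLLOW(B); if β nullable, add FOLLOW(A).
FOLLOW(S) = {$}


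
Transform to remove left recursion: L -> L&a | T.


Left-recursive alternatives: L&a; non-recursive: T
Introduce L': L -> TL', L' -> &aL' | ε


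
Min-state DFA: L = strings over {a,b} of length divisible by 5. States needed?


Track length mod 5: states 0..4, accept at 0
Minimal DFA: 5 states


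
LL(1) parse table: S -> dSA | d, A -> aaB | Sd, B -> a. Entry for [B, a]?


For [B, a]: 'a' ∈ FIRST(a)
Entry: B -> a


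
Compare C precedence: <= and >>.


'>>' is shift (level 8); '<=' is relational (level 7)
Higher level binds tighter
'>>' has higher precedence than '<='


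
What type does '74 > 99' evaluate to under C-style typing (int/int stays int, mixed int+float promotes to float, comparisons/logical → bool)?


Operand types: int > int
Rule: comparison yields bool
Result type: bool


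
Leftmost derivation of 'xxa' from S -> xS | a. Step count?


Derivation: S => xS => xxS => xxa
Steps: 3


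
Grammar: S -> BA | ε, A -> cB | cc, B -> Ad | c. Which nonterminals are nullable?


A nonterminal is nullable iff some alternative derives ε (directly, or every symbol in it is nullable)
Nullable: {S}


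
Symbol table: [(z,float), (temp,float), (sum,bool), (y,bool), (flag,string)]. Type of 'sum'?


Lookup 'sum' → type bool


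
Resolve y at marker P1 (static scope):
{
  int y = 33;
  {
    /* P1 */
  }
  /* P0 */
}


P1's block does not declare y; resolves to the enclosing declaration at depth 0
y = 33


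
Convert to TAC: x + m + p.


Break into single-operator statements:
t1 = x + m
t2 = t1 + p


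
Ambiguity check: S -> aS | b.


right-linear, alternatives start with distinct terminals 'a' vs 'b': unique leftmost derivation
Unambiguous


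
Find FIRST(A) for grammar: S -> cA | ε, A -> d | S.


Per alternative of A: FIRST(d) = {d}; FIRST(S) = {c, ε}
FIRST(A) = {c, d, ε}


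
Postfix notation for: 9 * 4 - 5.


Left to right (same or higher precedence on left)
Postfix: 9 4 * 5 -


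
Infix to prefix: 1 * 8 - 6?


left-to-right (same/higher precedence on left): tree is (- (* 1 8) 6)
Prefix: - * 1 8 6


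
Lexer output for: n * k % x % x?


Scan left to right, longest-match per lexeme
Tokens: ID(n), OP(*), ID(k), OP(%), ID(x), OP(%), ID(x)


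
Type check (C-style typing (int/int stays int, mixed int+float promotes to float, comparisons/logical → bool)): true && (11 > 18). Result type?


Operand types: bool && bool
Rule: logical operators take bool operands and yield bool
Result type: bool


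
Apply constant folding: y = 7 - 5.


7 - 5 = 2 at compile time
Optimized: y = 2


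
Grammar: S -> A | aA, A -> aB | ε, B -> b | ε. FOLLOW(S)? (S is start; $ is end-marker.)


$ ∈ FOLLOW(S). For each A -> αBβ: add FIRST(β)\{ε} to FOLLOW(B); if β nullable, add FOLLOW(A).
FOLLOW(S) = {$}


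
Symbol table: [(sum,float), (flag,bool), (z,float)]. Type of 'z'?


Lookup 'z' → type float


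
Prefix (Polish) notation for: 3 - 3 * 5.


'*' binds tighter: tree is (- 3 (* 3 5))
Prefix: - 3 * 3 5


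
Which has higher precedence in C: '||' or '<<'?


'<<' is shift (level 8); '||' is logical OR (level 1)
Higher level binds tighter
'<<' has higher precedence than '||'


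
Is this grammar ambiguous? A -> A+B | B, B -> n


precedence layered via separate nonterminal B: deterministic
Unambiguous


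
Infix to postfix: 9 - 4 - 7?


Left to right (same or higher precedence on left)
Postfix: 9 4 - 7 -


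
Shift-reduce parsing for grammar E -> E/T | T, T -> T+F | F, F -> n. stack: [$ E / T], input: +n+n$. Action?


'+' can extend T; shift to build T -> T+F
Action: shift


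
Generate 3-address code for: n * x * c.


Break into single-operator statements:
t1 = n * x
t2 = t1 * c


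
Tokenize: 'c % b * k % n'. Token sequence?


Scan left to right, longest-match per lexeme
Tokens: ID(c), OP(%), ID(b), OP(*), ID(k), OP(%), ID(n)


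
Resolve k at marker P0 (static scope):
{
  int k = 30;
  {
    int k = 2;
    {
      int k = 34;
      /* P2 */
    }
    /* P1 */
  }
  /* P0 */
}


k declared in the same block as P0
k = 30


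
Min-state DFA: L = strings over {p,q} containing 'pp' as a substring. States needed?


KMP-style automaton: 2 progress states + 1 absorbing accept = 3
Minimal DFA: 3 states


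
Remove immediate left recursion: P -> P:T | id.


Left-recursive alternatives: P:T; non-recursive: id
Introduce P': P -> idP', P' -> :TP' | ε


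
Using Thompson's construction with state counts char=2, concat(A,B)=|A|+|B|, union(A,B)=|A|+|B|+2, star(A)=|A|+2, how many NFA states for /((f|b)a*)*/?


Syntax tree has 3 char leaf(s), 1 union(s), 2 star(s)
chars contribute 3×2 = 6; each union adds +2; each star adds +2
Total: 6 + 2 + 4 = 12 states


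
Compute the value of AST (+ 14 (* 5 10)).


Evaluate inner: (* 5 10) = 50
Evaluate root: (+ 14 50) = 64
Result: 64


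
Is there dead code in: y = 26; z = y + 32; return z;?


y is read by z's definition; z is returned
No dead code


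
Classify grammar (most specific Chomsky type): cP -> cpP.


LHS has context (more than one symbol) and |LHS| ≤ |RHS|
Classification: Type 1 (Context-Sensitive)


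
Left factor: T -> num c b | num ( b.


Common prefix: 'num'
Factored: T -> num T', T' -> c b | ( b


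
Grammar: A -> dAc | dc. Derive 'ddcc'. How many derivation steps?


Derivation: A => dAc => ddcc
Steps: 2


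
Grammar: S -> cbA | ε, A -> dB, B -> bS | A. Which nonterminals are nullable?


A nonterminal is nullable iff some alternative derives ε (directly, or every symbol in it is nullable)
Nullable: {S}


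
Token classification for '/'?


Pattern: operator symbol
Type: OPERATOR


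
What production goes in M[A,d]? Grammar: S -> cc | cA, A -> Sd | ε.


For [A, d]: ε is nullable and 'd' ∈ FOLLOW(A)
Entry: A -> ε


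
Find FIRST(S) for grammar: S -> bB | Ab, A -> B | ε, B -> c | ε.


Per alternative of S: FIRST(bB) = {b}; FIRST(Ab) = {b, c}
FIRST(S) = {b, c}


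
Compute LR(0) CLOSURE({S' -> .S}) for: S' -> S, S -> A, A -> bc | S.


Start: S' -> .S
For each item with dot before a nonterminal B, add B -> .γ for every B-production
Closure: [S' -> .S, S -> .A, A -> .bc, A -> .S]


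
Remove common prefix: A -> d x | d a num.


Common prefix: 'd'
Factored: A -> d A', A' -> x | a num


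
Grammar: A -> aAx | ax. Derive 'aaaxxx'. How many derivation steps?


Derivation: A => aAx => aaAxx => aaaxxx
Steps: 3


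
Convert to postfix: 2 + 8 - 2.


Left to right (same or higher precedence on left)
Postfix: 2 8 + 2 -


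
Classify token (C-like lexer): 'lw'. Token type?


Pattern: letter/underscore followed by alphanumerics, not a keyword
Type: IDENTIFIER


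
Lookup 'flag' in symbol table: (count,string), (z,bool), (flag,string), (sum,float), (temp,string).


Lookup 'flag' → type string


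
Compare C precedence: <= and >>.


'>>' is shift (level 8); '<=' is relational (level 7)
Higher level binds tighter
'>>' has higher precedence than '<='


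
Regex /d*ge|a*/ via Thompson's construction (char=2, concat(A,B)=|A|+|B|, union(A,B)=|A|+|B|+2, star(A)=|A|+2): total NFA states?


Syntax tree has 4 char leaf(s), 1 union(s), 2 star(s)
chars contribute 4×2 = 8; each union adds +2; each star adds +2
Total: 8 + 2 + 4 = 14 states


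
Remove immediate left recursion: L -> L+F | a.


Left-recursive alternatives: L+F; non-recursive: a
Introduce L': L -> aL', L' -> +FL' | ε


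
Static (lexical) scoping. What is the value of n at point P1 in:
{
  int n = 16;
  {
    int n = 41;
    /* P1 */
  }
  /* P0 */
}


n declared in the same block as P1
n = 41


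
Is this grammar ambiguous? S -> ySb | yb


balanced y^n…b^n: each string has a unique parse
Unambiguous


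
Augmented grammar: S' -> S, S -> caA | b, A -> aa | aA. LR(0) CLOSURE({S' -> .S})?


Start: S' -> .S
For each item with dot before a nonterminal B, add B -> .γ for every B-production
Closure: [S' -> .S, S -> .caA, S -> .b]


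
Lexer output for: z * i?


Scan left to right, longest-match per lexeme
Tokens: ID(z), OP(*), ID(i)


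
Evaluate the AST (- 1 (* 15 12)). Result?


Evaluate inner: (* 15 12) = 180
Evaluate root: (- 1 180) = -179
Result: -179


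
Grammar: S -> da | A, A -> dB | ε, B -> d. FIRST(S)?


Per alternative of S: FIRST(da) = {d}; FIRST(A) = {d, ε}
FIRST(S) = {d, ε}


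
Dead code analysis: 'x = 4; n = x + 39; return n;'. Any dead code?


x is read by n's definition; n is returned
No dead code


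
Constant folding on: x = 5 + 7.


5 + 7 = 12 at compile time
Optimized: x = 12


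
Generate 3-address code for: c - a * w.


Break into single-operator statements:
t1 = a * w
t2 = c - t1


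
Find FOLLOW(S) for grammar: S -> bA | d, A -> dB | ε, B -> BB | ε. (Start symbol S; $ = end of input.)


$ ∈ FOLLOW(S). For each A -> αBβ: add FIRST(β)\{ε} to FOLLOW(B); if β nullable, add FOLLOW(A).
FOLLOW(S) = {$}


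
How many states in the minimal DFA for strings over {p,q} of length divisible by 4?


Track length mod 4: states 0..3, accept at 0
Minimal DFA: 4 states


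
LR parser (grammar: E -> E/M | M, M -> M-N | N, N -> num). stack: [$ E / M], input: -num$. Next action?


'-' can extend M; shift to build M -> M-N
Action: shift


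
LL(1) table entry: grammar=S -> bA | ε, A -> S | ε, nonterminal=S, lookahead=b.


For [S, b]: 'b' ∈ FIRST(bA)
Entry: S -> bA


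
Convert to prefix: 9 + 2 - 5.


left-to-right (same/higher precedence on left): tree is (- (+ 9 2) 5)
Prefix: - + 9 2 5


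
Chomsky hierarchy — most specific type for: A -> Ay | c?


Left-linear: every RHS is a terminal or one nonterminal followed by a terminal
Classification: Type 3 (Regular)


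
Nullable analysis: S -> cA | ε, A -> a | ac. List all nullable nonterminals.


A nonterminal is nullable iff some alternative derives ε (directly, or every symbol in it is nullable)
Nullable: {S}


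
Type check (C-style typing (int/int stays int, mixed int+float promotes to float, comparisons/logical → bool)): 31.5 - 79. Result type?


Operand types: float - int
Rule: mixed int/float promotes to float; int/int stays int
Result type: float


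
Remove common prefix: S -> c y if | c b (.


Common prefix: 'c'
Factored: S -> c S', S' -> y if | b (


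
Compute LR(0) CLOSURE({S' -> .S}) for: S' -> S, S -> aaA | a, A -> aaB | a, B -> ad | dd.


Start: S' -> .S
For each item with dot before a nonterminal B, add B -> .γ for every B-production
Closure: [S' -> .S, S -> .aaA, S -> .a]


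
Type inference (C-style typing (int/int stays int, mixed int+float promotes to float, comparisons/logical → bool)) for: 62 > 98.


Operand types: int > int
Rule: comparison yields bool
Result type: bool


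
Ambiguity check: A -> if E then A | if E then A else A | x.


dangling else: 'if E then if E then x else x' parses two ways
Ambiguous


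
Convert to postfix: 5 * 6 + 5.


Left to right (same or higher precedence on left)
Postfix: 5 6 * 5 +


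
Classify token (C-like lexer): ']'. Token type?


Pattern: delimiter/punctuation
Type: PUNCTUATION


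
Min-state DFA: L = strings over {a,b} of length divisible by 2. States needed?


Track length mod 2: states 0..1, accept at 0
Minimal DFA: 2 states


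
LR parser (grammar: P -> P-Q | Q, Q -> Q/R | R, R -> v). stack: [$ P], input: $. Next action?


start symbol P on stack, input exhausted
Action: accept


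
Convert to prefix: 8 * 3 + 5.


left-to-right (same/higher precedence on left): tree is (+ (* 8 3) 5)
Prefix: + * 8 3 5


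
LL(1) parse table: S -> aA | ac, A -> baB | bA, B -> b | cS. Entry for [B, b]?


For [B, b]: 'b' ∈ FIRST(b)
Entry: B -> b


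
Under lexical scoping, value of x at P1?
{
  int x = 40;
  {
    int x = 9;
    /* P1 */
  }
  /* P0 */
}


x declared in the same block as P1
x = 9


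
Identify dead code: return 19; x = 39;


statement follows a return and is unreachable
Dead: 'x = 39'


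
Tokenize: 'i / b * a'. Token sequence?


Scan left to right, longest-match per lexeme
Tokens: ID(i), OP(/), ID(b), OP(*), ID(a)


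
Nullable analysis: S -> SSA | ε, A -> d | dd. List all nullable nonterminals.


A nonterminal is nullable iff some alternative derives ε (directly, or every symbol in it is nullable)
Nullable: {S}


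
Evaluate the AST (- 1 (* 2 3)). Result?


Evaluate inner: (* 2 3) = 6
Evaluate root: (- 1 6) = -5
Result: -5


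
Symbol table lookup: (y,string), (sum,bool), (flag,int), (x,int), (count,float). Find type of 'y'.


Lookup 'y' → type string


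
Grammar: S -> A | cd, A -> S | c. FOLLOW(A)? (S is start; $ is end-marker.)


$ ∈ FOLLOW(S). For each A -> αBβ: add FIRST(β)\{ε} to FOLLOW(B); if β nullable, add FOLLOW(A).
FOLLOW(A) = {$}


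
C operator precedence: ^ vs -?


'-' is additive (level 9); '^' is bitwise XOR (level 4)
Higher level binds tighter
'-' has higher precedence than '^'


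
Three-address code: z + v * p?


Break into single-operator statements:
t1 = v * p
t2 = z + t1


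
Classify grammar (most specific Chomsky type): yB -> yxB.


LHS has context (more than one symbol) and |LHS| ≤ |RHS|
Classification: Type 1 (Context-Sensitive)


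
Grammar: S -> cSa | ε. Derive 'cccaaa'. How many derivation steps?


Derivation: S => cSa => ccSaa => cccSaaa => cccaaa
Steps: 4


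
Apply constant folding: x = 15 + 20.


15 + 20 = 35 at compile time
Optimized: x = 35


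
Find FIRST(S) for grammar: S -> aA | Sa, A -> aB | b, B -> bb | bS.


Per alternative of S: FIRST(aA) = {a}; FIRST(Sa) = {a}
FIRST(S) = {a}


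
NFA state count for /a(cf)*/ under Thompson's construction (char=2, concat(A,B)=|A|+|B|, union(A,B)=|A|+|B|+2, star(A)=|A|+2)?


Syntax tree has 3 char leaf(s), 0 union(s), 1 star(s)
chars contribute 3×2 = 6; each union adds +2; each star adds +2
Total: 6 + 0 + 2 = 8 states


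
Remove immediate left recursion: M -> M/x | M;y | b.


Left-recursive alternatives: M/x, M;y; non-recursive: b
Introduce M': M -> bM', M' -> /xM' | ;yM' | ε


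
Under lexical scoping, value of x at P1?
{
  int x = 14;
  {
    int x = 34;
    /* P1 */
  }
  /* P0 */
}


x declared in the same block as P1
x = 34


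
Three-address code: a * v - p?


Break into single-operator statements:
t1 = a * v
t2 = t1 - p


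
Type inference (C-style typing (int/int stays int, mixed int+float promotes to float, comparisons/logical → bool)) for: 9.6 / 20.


Operand types: float / int
Rule: mixed int/float promotes to float; int/int stays int
Result type: float


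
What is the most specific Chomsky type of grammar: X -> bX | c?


Right-linear: every RHS is a terminal or a terminal followed by one nonterminal
Classification: Type 3 (Regular)


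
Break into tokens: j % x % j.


Scan left to right, longest-match per lexeme
Tokens: ID(j), OP(%), ID(x), OP(%), ID(j)


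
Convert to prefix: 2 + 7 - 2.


left-to-right (same/higher precedence on left): tree is (- (+ 2 7) 2)
Prefix: - + 2 7 2


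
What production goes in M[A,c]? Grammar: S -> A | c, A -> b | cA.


For [A, c]: 'c' ∈ FIRST(cA)
Entry: A -> cA


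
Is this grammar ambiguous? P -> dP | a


right-linear, alternatives start with distinct terminals 'd' vs 'a': unique leftmost derivation
Unambiguous


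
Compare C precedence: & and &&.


'&' is bitwise AND (level 5); '&&' is logical AND (level 2)
Higher level binds tighter
'&' has higher precedence than '&&'


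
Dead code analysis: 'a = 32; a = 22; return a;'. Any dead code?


first assignment to a is overwritten before any read
Dead: 'a = 32'


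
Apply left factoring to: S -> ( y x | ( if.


Common prefix: '('
Factored: S -> ( S', S' -> y x | if


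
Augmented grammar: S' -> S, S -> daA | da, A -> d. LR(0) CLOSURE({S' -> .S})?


Start: S' -> .S
For each item with dot before a nonterminal B, add B -> .γ for every B-production
Closure: [S' -> .S, S -> .daA, S -> .da]


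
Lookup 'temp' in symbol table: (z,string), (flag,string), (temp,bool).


Lookup 'temp' → type bool


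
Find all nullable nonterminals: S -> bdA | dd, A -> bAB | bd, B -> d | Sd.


A nonterminal is nullable iff some alternative derives ε (directly, or every symbol in it is nullable)
Nullable: {}


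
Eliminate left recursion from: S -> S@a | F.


Left-recursive alternatives: S@a; non-recursive: F
Introduce S': S -> FS', S' -> @aS' | ε


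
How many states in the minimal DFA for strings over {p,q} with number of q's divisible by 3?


Track (count of q) mod 3: states 0..2, accept at 0
Minimal DFA: 3 states


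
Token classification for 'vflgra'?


Pattern: letter/underscore followed by alphanumerics, not a keyword
Type: IDENTIFIER


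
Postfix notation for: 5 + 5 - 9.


Left to right (same or higher precedence on left)
Postfix: 5 5 + 9 -


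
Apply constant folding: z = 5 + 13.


5 + 13 = 18 at compile time
Optimized: z = 18


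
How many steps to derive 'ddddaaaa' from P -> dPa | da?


Derivation: P => dPa => ddPaa => dddPaaa => ddddaaaa
Steps: 4


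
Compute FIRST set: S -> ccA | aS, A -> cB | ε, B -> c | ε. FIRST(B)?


Per alternative of B: FIRST(c) = {c}; FIRST(ε) = {ε}
FIRST(B) = {c, ε}


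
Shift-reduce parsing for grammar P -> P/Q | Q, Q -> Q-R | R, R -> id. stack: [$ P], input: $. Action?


start symbol P on stack, input exhausted
Action: accept


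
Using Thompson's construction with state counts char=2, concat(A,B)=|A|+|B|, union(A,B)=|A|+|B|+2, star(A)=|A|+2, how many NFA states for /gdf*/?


Syntax tree has 3 char leaf(s), 0 union(s), 1 star(s)
chars contribute 3×2 = 6; each union adds +2; each star adds +2
Total: 6 + 0 + 2 = 8 states


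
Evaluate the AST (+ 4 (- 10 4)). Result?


Evaluate inner: (- 10 4) = 6
Evaluate root: (+ 4 6) = 10
Result: 10


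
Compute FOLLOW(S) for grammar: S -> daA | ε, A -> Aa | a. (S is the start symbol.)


$ ∈ FOLLOW(S). For each A -> αBβ: add FIRST(β)\{ε} to FOLLOW(B); if β nullable, add FOLLOW(A).
FOLLOW(S) = {$}


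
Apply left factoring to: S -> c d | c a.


Common prefix: 'c'
Factored: S -> c S', S' -> d | a


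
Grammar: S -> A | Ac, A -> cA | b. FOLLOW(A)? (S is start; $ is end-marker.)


$ ∈ FOLLOW(S). For each A -> αBβ: add FIRST(β)\{ε} to FOLLOW(B); if β nullable, add FOLLOW(A).
FOLLOW(A) = {$, c}


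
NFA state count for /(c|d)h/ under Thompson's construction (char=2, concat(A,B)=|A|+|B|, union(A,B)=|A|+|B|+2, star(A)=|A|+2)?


Syntax tree has 3 char leaf(s), 1 union(s), 0 star(s)
chars contribute 3×2 = 6; each union adds +2; each star adds +2
Total: 6 + 2 + 0 = 8 states


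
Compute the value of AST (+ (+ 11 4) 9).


Evaluate inner: (+ 11 4) = 15
Evaluate root: (+ 15 9) = 24
Result: 24


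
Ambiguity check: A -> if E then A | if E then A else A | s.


dangling else: 'if E then if E then s else s' parses two ways
Ambiguous


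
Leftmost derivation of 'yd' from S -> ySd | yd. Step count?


Derivation: S => yd
Steps: 1


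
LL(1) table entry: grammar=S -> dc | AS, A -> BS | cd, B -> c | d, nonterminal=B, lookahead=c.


For [B, c]: 'c' ∈ FIRST(c)
Entry: B -> c


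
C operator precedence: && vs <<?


'<<' is shift (level 8); '&&' is logical AND (level 2)
Higher level binds tighter
'<<' has higher precedence than '&&'


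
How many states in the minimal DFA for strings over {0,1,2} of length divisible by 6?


Track length mod 6: states 0..5, accept at 0
Minimal DFA: 6 states


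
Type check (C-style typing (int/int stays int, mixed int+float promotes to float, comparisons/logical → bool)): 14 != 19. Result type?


Operand types: int != int
Rule: comparison yields bool
Result type: bool


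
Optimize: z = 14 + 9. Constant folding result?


14 + 9 = 23 at compile time
Optimized: z = 23


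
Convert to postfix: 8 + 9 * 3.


* has higher precedence, evaluate 9*3 first
Postfix: 8 9 3 * +


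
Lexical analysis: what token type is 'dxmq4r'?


Pattern: letter/underscore followed by alphanumerics, not a keyword
Type: IDENTIFIER


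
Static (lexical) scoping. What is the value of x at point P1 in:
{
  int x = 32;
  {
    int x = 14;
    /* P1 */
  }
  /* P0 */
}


x declared in the same block as P1
x = 14


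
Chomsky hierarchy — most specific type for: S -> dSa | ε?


Single nonterminal LHS, but d^n a^n is not regular
Classification: Type 2 (Context-Free)


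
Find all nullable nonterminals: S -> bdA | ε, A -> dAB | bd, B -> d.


A nonterminal is nullable iff some alternative derives ε (directly, or every symbol in it is nullable)
Nullable: {S}


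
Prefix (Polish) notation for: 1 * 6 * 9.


left-to-right (same/higher precedence on left): tree is (* (* 1 6) 9)
Prefix: * * 1 6 9


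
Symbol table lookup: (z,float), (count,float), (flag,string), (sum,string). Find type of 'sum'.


Lookup 'sum' → type string


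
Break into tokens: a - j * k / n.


Scan left to right, longest-match per lexeme
Tokens: ID(a), OP(-), ID(j), OP(*), ID(k), OP(/), ID(n)


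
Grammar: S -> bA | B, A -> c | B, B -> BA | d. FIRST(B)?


Per alternative of B: FIRST(BA) = {d}; FIRST(d) = {d}
FIRST(B) = {d}


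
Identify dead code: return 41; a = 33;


statement follows a return and is unreachable
Dead: 'a = 33'


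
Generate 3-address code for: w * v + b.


Break into single-operator statements:
t1 = w * v
t2 = t1 + b


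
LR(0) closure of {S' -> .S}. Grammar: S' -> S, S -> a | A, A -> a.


Start: S' -> .S
For each item with dot before a nonterminal B, add B -> .γ for every B-production
Closure: [S' -> .S, S -> .a, S -> .A, A -> .a]


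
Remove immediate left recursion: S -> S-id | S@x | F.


Left-recursive alternatives: S-id, S@x; non-recursive: F
Introduce S': S -> FS', S' -> -idS' | @xS' | ε


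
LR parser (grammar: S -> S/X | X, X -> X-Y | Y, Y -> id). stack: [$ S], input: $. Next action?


start symbol S on stack, input exhausted
Action: accept


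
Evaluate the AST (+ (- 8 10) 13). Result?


Evaluate inner: (- 8 10) = -2
Evaluate root: (+ -2 13) = 11
Result: 11


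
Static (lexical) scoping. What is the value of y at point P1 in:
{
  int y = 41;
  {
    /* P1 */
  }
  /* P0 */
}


P1's block does not declare y; resolves to the enclosing declaration at depth 0
y = 41


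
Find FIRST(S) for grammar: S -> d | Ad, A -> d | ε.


Per alternative of S: FIRST(d) = {d}; FIRST(Ad) = {d}
FIRST(S) = {d}


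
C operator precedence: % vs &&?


'%' is multiplicative (level 10); '&&' is logical AND (level 2)
Higher level binds tighter
'%' has higher precedence than '&&'


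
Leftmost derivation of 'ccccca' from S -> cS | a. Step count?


Derivation: S => cS => ccS => cccS => ccccS => cccccS => ccccca
Steps: 6


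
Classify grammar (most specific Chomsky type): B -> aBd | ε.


Single nonterminal LHS, but a^n d^n is not regular
Classification: Type 2 (Context-Free)


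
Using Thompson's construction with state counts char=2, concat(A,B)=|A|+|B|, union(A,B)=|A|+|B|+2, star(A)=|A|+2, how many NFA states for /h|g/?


Syntax tree has 2 char leaf(s), 1 union(s), 0 star(s)
chars contribute 2×2 = 4; each union adds +2; each star adds +2
Total: 4 + 2 + 0 = 6 states


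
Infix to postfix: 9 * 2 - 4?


Left to right (same or higher precedence on left)
Postfix: 9 2 * 4 -


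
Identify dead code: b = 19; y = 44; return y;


b is assigned but never read
Dead: 'b = 19'


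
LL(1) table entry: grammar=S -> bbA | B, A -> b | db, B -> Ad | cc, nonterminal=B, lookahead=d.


For [B, d]: 'd' ∈ FIRST(Ad)
Entry: B -> Ad


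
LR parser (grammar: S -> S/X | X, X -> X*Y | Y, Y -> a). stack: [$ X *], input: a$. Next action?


no handle; shift 'a'
Action: shift


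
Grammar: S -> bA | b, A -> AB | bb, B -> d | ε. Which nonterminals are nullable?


A nonterminal is nullable iff some alternative derives ε (directly, or every symbol in it is nullable)
Nullable: {B}


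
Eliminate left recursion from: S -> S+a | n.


Left-recursive alternatives: S+a; non-recursive: n
Introduce S': S -> nS', S' -> +aS' | ε


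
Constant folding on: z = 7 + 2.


7 + 2 = 9 at compile time
Optimized: z = 9


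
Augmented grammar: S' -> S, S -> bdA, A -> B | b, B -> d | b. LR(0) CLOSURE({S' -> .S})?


Start: S' -> .S
For each item with dot before a nonterminal B, add B -> .γ for every B-production
Closure: [S' -> .S, S -> .bdA]


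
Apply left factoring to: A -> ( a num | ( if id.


Common prefix: '('
Factored: A -> ( A', A' -> a num | if id


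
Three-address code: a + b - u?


Break into single-operator statements:
t1 = a + b
t2 = t1 - u


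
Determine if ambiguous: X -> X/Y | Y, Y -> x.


precedence layered via separate nonterminal Y: deterministic
Unambiguous


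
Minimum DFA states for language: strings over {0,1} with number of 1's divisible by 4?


Track (count of 1) mod 4: states 0..3, accept at 0
Minimal DFA: 4 states


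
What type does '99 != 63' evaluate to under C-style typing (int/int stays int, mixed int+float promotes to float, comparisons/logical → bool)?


Operand types: int != int
Rule: comparison yields bool
Result type: bool


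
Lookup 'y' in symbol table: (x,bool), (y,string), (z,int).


Lookup 'y' → type string


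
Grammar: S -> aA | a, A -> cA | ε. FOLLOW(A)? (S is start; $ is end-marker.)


$ ∈ FOLLOW(S). For each A -> αBβ: add FIRST(β)\{ε} to FOLLOW(B); if β nullable, add FOLLOW(A).
FOLLOW(A) = {$}


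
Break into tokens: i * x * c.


Scan left to right, longest-match per lexeme
Tokens: ID(i), OP(*), ID(x), OP(*), ID(c)


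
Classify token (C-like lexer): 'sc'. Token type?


Pattern: letter/underscore followed by alphanumerics, not a keyword
Type: IDENTIFIER


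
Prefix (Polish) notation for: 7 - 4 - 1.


left-to-right (same/higher precedence on left): tree is (- (- 7 4) 1)
Prefix: - - 7 4 1


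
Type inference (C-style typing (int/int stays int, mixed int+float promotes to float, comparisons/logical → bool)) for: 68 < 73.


Operand types: int < int
Rule: comparison yields bool
Result type: bool


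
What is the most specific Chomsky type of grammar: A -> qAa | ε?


Single nonterminal LHS, but q^n a^n is not regular
Classification: Type 2 (Context-Free)


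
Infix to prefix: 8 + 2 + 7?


left-to-right (same/higher precedence on left): tree is (+ (+ 8 2) 7)
Prefix: + + 8 2 7


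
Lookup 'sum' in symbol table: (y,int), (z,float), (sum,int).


Lookup 'sum' → type int


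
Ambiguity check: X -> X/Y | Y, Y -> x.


precedence layered via separate nonterminal Y: deterministic
Unambiguous


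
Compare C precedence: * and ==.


'*' is multiplicative (level 10); '==' is equality (level 6)
Higher level binds tighter
'*' has higher precedence than '=='


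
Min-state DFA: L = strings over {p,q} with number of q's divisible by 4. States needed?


Track (count of q) mod 4: states 0..3, accept at 0
Minimal DFA: 4 states


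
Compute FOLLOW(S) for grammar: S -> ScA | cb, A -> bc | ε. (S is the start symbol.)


$ ∈ FOLLOW(S). For each A -> αBβ: add FIRST(β)\{ε} to FOLLOW(B); if β nullable, add FOLLOW(A).
FOLLOW(S) = {$, c}


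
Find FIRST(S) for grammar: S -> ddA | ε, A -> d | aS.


Per alternative of S: FIRST(ddA) = {d}; FIRST(ε) = {ε}
FIRST(S) = {d, ε}


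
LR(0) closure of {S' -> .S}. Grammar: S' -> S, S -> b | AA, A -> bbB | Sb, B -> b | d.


Start: S' -> .S
For each item with dot before a nonterminal B, add B -> .γ for every B-production
Closure: [S' -> .S, S -> .b, S -> .AA, A -> .bbB, A -> .Sb]


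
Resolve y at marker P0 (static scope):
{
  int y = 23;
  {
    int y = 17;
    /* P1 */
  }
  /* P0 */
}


y declared in the same block as P0
y = 23


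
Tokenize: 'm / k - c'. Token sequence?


Scan left to right, longest-match per lexeme
Tokens: ID(m), OP(/), ID(k), OP(-), ID(c)


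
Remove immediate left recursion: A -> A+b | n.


Left-recursive alternatives: A+b; non-recursive: n
Introduce A': A -> nA', A' -> +bA' | ε


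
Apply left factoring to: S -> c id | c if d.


Common prefix: 'c'
Factored: S -> c S', S' -> id | if d


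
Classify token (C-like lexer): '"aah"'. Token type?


Pattern: double-quoted sequence
Type: STRING_LITERAL


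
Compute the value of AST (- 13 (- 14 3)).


Evaluate inner: (- 14 3) = 11
Evaluate root: (- 13 11) = 2
Result: 2


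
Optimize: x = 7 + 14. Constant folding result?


7 + 14 = 21 at compile time
Optimized: x = 21


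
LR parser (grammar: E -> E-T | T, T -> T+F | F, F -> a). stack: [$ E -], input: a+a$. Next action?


no handle ('E-' is not any RHS); shift 'a'
Action: shift


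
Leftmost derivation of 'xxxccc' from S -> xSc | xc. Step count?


Derivation: S => xSc => xxScc => xxxccc
Steps: 3


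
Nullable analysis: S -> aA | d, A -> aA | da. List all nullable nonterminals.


A nonterminal is nullable iff some alternative derives ε (directly, or every symbol in it is nullable)
Nullable: {}


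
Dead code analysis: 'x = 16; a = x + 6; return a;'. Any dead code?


x is read by a's definition; a is returned
No dead code


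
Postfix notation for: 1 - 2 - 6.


Left to right (same or higher precedence on left)
Postfix: 1 2 - 6 -


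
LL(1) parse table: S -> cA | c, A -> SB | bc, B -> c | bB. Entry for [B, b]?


For [B, b]: 'b' ∈ FIRST(bB)
Entry: B -> bB


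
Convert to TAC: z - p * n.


Break into single-operator statements:
t1 = p * n
t2 = z - t1


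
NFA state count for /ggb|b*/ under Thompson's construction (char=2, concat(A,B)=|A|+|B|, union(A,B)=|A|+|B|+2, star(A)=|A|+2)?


Syntax tree has 4 char leaf(s), 1 union(s), 1 star(s)
chars contribute 4×2 = 8; each union adds +2; each star adds +2
Total: 8 + 2 + 2 = 12 states


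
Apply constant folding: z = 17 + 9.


17 + 9 = 26 at compile time
Optimized: z = 26


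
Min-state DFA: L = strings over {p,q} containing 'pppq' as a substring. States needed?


KMP-style automaton: 4 progress states + 1 absorbing accept = 5
Minimal DFA: 5 states


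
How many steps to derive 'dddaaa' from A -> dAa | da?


Derivation: A => dAa => ddAaa => dddaaa
Steps: 3


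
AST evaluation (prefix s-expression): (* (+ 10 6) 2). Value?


Evaluate inner: (+ 10 6) = 16
Evaluate root: (* 16 2) = 32
Result: 32


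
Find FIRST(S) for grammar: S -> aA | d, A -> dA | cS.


Per alternative of S: FIRST(aA) = {a}; FIRST(d) = {d}
FIRST(S) = {a, d}


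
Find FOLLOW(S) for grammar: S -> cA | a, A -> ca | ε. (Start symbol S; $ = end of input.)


$ ∈ FOLLOW(S). For each A -> αBβ: add FIRST(β)\{ε} to FOLLOW(B); if β nullable, add FOLLOW(A).
FOLLOW(S) = {$}


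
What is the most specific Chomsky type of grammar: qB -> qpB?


LHS has context (more than one symbol) and |LHS| ≤ |RHS|
Classification: Type 1 (Context-Sensitive)


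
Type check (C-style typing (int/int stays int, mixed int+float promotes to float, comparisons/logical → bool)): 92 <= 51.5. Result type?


Operand types: int <= float
Rule: comparison yields bool
Result type: bool


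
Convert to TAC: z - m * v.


Break into single-operator statements:
t1 = m * v
t2 = z - t1


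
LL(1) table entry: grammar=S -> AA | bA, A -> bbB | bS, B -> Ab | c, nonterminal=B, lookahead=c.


For [B, c]: 'c' ∈ FIRST(c)
Entry: B -> c


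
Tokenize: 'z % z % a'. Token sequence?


Scan left to right, longest-match per lexeme
Tokens: ID(z), OP(%), ID(z), OP(%), ID(a)


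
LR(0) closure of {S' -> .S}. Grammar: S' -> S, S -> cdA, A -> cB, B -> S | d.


Start: S' -> .S
For each item with dot before a nonterminal B, add B -> .γ for every B-production
Closure: [S' -> .S, S -> .cdA]


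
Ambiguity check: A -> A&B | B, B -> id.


precedence layered via separate nonterminal B: deterministic
Unambiguous


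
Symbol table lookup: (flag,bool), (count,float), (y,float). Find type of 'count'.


Lookup 'count' → type float


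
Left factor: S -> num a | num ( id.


Common prefix: 'num'
Factored: S -> num S', S' -> a | ( id


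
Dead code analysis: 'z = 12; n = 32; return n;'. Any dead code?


z is assigned but never read
Dead: 'z = 12'


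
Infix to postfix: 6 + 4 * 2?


* has higher precedence, evaluate 4*2 first
Postfix: 6 4 2 * +


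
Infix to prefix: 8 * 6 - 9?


left-to-right (same/higher precedence on left): tree is (- (* 8 6) 9)
Prefix: - * 8 6 9


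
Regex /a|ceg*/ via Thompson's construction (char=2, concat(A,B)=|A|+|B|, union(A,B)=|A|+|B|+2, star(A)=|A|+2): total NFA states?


Syntax tree has 4 char leaf(s), 1 union(s), 1 star(s)
chars contribute 4×2 = 8; each union adds +2; each star adds +2
Total: 8 + 2 + 2 = 12 states


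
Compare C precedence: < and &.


'<' is relational (level 7); '&' is bitwise AND (level 5)
Higher level binds tighter
'<' has higher precedence than '&'


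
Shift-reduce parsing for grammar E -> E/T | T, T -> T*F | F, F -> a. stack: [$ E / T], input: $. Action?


handle 'E/T' on top; lookahead ∈ FOLLOW(E) = {/, $}
Action: reduce (E -> E/T)


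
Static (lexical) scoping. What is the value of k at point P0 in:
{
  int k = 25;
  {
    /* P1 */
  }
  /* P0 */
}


k declared in the same block as P0
k = 25


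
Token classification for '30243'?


Pattern: digits only
Type: INTEGER_LITERAL


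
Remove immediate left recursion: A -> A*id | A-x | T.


Left-recursive alternatives: A*id, A-x; non-recursive: T
Introduce A': A -> TA', A' -> *idA' | -xA' | ε


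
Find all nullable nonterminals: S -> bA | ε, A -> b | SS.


A nonterminal is nullable iff some alternative derives ε (directly, or every symbol in it is nullable)
Nullable: {A, S}


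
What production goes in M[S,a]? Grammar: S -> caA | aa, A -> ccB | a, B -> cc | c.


For [S, a]: 'a' ∈ FIRST(aa)
Entry: S -> aa


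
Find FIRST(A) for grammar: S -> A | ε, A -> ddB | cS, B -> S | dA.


Per alternative of A: FIRST(ddB) = {d}; FIRST(cS) = {c}
FIRST(A) = {c, d}


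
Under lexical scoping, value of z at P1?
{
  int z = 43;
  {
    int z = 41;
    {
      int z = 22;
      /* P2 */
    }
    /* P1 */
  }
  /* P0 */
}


z declared in the same block as P1
z = 41


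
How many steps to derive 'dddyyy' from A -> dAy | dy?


Derivation: A => dAy => ddAyy => dddyyy
Steps: 3


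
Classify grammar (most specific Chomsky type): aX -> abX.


LHS has context (more than one symbol) and |LHS| ≤ |RHS|
Classification: Type 1 (Context-Sensitive)


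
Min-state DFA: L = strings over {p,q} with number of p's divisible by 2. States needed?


Track (count of p) mod 2: states 0..1, accept at 0
Minimal DFA: 2 states


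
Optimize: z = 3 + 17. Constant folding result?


3 + 17 = 20 at compile time
Optimized: z = 20


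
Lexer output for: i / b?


Scan left to right, longest-match per lexeme
Tokens: ID(i), OP(/), ID(b)


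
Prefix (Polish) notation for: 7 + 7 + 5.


left-to-right (same/higher precedence on left): tree is (+ (+ 7 7) 5)
Prefix: + + 7 7 5


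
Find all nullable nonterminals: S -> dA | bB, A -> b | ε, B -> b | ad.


A nonterminal is nullable iff some alternative derives ε (directly, or every symbol in it is nullable)
Nullable: {A}


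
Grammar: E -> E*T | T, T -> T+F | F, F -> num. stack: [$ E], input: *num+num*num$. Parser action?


shift '*' to continue E -> E*T
Action: shift


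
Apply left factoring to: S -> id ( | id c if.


Common prefix: 'id'
Factored: S -> id S', S' -> ( | c if


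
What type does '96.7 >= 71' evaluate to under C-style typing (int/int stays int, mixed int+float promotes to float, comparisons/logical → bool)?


Operand types: float >= int
Rule: comparison yields bool
Result type: bool


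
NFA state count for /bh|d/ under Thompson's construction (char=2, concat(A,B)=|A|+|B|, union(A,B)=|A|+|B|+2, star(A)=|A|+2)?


Syntax tree has 3 char leaf(s), 1 union(s), 0 star(s)
chars contribute 3×2 = 6; each union adds +2; each star adds +2
Total: 6 + 2 + 0 = 8 states
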